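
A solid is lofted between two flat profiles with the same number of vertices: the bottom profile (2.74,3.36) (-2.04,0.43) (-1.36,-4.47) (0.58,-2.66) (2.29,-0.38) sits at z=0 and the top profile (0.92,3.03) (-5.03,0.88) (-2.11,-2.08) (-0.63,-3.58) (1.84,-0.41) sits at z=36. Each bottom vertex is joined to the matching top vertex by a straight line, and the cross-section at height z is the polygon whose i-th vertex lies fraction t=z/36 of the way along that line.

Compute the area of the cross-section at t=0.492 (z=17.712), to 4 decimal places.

Cross-section at t=0.492: each vertex is (1-t)·p0[i] + t·p1[i].
  v1: (1-0.492)·(2.74,3.36) + 0.492·(0.92,3.03) = (1.8446,3.1976)
  v2: (1-0.492)·(-2.04,0.43) + 0.492·(-5.03,0.88) = (-3.5111,0.6514)
  v3: (1-0.492)·(-1.36,-4.47) + 0.492·(-2.11,-2.08) = (-1.7290,-3.2941)
  v4: (1-0.492)·(0.58,-2.66) + 0.492·(-0.63,-3.58) = (-0.0153,-3.1126)
  v5: (1-0.492)·(2.29,-0.38) + 0.492·(1.84,-0.41) = (2.0686,-0.3948)
Shoelace sum Σ(x_i·y_{i+1} − x_{i+1}·y_i):
  i=1: 1.8446·0.6514 − -3.5111·3.1976 = +12.4287 (running +12.4287)
  i=2: -3.5111·-3.2941 − -1.7290·0.6514 = +12.6922 (running +25.1209)
  i=3: -1.7290·-3.1126 − -0.0153·-3.2941 = +5.3313 (running +30.4522)
  i=4: -0.0153·-0.3948 − 2.0686·-3.1126 = +6.4449 (running +36.8970)
  i=5: 2.0686·3.1976 − 1.8446·-0.3948 = +7.3428 (running +44.2398)
Area = |Σ|/2 = |44.2398|/2 = 22.1199

Area at t=0.492: 22.1199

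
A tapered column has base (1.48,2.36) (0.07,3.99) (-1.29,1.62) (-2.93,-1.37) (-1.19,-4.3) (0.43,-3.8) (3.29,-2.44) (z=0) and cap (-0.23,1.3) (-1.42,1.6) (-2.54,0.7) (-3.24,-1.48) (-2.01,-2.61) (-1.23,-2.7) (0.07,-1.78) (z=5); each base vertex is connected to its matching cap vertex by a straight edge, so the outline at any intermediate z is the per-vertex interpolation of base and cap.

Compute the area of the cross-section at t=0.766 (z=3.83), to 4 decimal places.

Cross-section at t=0.766: each vertex is (1-t)·p0[i] + t·p1[i].
  v1: (1-0.766)·(1.48,2.36) + 0.766·(-0.23,1.3) = (0.1701,1.5480)
  v2: (1-0.766)·(0.07,3.99) + 0.766·(-1.42,1.6) = (-1.0713,2.1593)
  v3: (1-0.766)·(-1.29,1.62) + 0.766·(-2.54,0.7) = (-2.2475,0.9153)
  v4: (1-0.766)·(-2.93,-1.37) + 0.766·(-3.24,-1.48) = (-3.1675,-1.4543)
  v5: (1-0.766)·(-1.19,-4.3) + 0.766·(-2.01,-2.61) = (-1.8181,-3.0055)
  v6: (1-0.766)·(0.43,-3.8) + 0.766·(-1.23,-2.7) = (-0.8416,-2.9574)
  v7: (1-0.766)·(3.29,-2.44) + 0.766·(0.07,-1.78) = (0.8235,-1.9344)
Shoelace sum Σ(x_i·y_{i+1} − x_{i+1}·y_i):
  i=1: 0.1701·2.1593 − -1.0713·1.5480 = +2.0259 (running +2.0259)
  i=2: -1.0713·0.9153 − -2.2475·2.1593 = +3.8724 (running +5.8982)
  i=3: -2.2475·-1.4543 − -3.1675·0.9153 = +6.1676 (running +12.0658)
  i=4: -3.1675·-3.0055 − -1.8181·-1.4543 = +6.8757 (running +18.9414)
  i=5: -1.8181·-2.9574 − -0.8416·-3.0055 = +2.8476 (running +21.7891)
  i=6: -0.8416·-1.9344 − 0.8235·-2.9574 = +4.0633 (running +25.8524)
  i=7: 0.8235·1.5480 − 0.1701·-1.9344 = +1.6039 (running +27.4563)
Area = |Σ|/2 = |27.4563|/2 = 13.7281

Area at t=0.766: 13.7281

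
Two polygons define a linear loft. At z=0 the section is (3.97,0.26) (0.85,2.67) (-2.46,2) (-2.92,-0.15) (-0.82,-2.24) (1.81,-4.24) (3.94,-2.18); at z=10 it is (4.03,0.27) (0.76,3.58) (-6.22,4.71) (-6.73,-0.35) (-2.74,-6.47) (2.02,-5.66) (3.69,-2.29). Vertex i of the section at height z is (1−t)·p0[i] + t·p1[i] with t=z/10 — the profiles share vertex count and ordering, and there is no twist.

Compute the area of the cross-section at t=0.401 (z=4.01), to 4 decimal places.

Cross-section at t=0.401: each vertex is (1-t)·p0[i] + t·p1[i].
  v1: (1-0.401)·(3.97,0.26) + 0.401·(4.03,0.27) = (3.9941,0.2640)
  v2: (1-0.401)·(0.85,2.67) + 0.401·(0.76,3.58) = (0.8139,3.0349)
  v3: (1-0.401)·(-2.46,2) + 0.401·(-6.22,4.71) = (-3.9678,3.0867)
  v4: (1-0.401)·(-2.92,-0.15) + 0.401·(-6.73,-0.35) = (-4.4478,-0.2302)
  v5: (1-0.401)·(-0.82,-2.24) + 0.401·(-2.74,-6.47) = (-1.5899,-3.9362)
  v6: (1-0.401)·(1.81,-4.24) + 0.401·(2.02,-5.66) = (1.8942,-4.8094)
  v7: (1-0.401)·(3.94,-2.18) + 0.401·(3.69,-2.29) = (3.8397,-2.2241)
Shoelace sum Σ(x_i·y_{i+1} − x_{i+1}·y_i):
  i=1: 3.9941·3.0349 − 0.8139·0.2640 = +11.9067 (running +11.9067)
  i=2: 0.8139·3.0867 − -3.9678·3.0349 = +14.5541 (running +26.4608)
  i=3: -3.9678·-0.2302 − -4.4478·3.0867 = +14.6425 (running +41.1033)
  i=4: -4.4478·-3.9362 − -1.5899·-0.2302 = +17.1416 (running +58.2449)
  i=5: -1.5899·-4.8094 − 1.8942·-3.9362 = +15.1026 (running +73.3476)
  i=6: 1.8942·-2.2241 − 3.8397·-4.8094 = +14.2540 (running +87.6016)
  i=7: 3.8397·0.2640 − 3.9941·-2.2241 = +9.8970 (running +97.4986)
Area = |Σ|/2 = |97.4986|/2 = 48.7493

Area at t=0.401: 48.7493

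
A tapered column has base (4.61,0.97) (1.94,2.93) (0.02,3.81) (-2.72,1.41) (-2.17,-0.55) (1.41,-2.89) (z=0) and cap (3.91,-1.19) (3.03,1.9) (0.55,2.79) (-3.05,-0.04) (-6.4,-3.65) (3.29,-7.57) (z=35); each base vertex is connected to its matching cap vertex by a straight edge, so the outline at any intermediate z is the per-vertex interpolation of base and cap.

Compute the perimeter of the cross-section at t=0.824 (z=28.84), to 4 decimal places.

Perimeter at t=0.824: 29.7254

Cross-section at t=0.824: each vertex is (1-t)·p0[i] + t·p1[i].
  v1: (1-0.824)·(4.61,0.97) + 0.824·(3.91,-1.19) = (4.0332,-0.8098)
  v2: (1-0.824)·(1.94,2.93) + 0.824·(3.03,1.9) = (2.8382,2.0813)
  v3: (1-0.824)·(0.02,3.81) + 0.824·(0.55,2.79) = (0.4567,2.9695)
  v4: (1-0.824)·(-2.72,1.41) + 0.824·(-3.05,-0.04) = (-2.9919,0.2152)
  v5: (1-0.824)·(-2.17,-0.55) + 0.824·(-6.4,-3.65) = (-5.6555,-3.1044)
  v6: (1-0.824)·(1.41,-2.89) + 0.824·(3.29,-7.57) = (2.9591,-6.7463)
Perimeter = Σ |v_{i+1} − v_i|:
  edge 1→2: √(-1.1950² + 2.8911²) = 3.1284 (running 3.1284)
  edge 2→3: √(-2.3814² + 0.8882²) = 2.5417 (running 5.6701)
  edge 3→4: √(-3.4486² + -2.7543²) = 4.4135 (running 10.0836)
  edge 4→5: √(-2.6636² + -3.3196²) = 4.2561 (running 14.3397)
  edge 5→6: √(8.6146² + -3.6419²) = 9.3528 (running 23.6926)
  edge 6→1: √(1.0741² + 5.9365²) = 6.0329 (running 29.7254)
Perimeter = 29.7254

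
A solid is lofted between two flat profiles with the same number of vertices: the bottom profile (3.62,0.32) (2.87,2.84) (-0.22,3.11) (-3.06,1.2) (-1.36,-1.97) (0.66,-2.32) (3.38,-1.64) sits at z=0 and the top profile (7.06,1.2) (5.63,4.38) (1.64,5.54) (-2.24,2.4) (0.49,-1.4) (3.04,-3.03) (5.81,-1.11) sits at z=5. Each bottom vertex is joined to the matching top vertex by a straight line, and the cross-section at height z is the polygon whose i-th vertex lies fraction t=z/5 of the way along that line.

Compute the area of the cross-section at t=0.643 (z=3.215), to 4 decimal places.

Cross-section at t=0.643: each vertex is (1-t)·p0[i] + t·p1[i].
  v1: (1-0.643)·(3.62,0.32) + 0.643·(7.06,1.2) = (5.8319,0.8858)
  v2: (1-0.643)·(2.87,2.84) + 0.643·(5.63,4.38) = (4.6447,3.8302)
  v3: (1-0.643)·(-0.22,3.11) + 0.643·(1.64,5.54) = (0.9760,4.6725)
  v4: (1-0.643)·(-3.06,1.2) + 0.643·(-2.24,2.4) = (-2.5327,1.9716)
  v5: (1-0.643)·(-1.36,-1.97) + 0.643·(0.49,-1.4) = (-0.1704,-1.6035)
  v6: (1-0.643)·(0.66,-2.32) + 0.643·(3.04,-3.03) = (2.1903,-2.7765)
  v7: (1-0.643)·(3.38,-1.64) + 0.643·(5.81,-1.11) = (4.9425,-1.2992)
Shoelace sum Σ(x_i·y_{i+1} − x_{i+1}·y_i):
  i=1: 5.8319·3.8302 − 4.6447·0.8858 = +18.2231 (running +18.2231)
  i=2: 4.6447·4.6725 − 0.9760·3.8302 = +17.9640 (running +36.1871)
  i=3: 0.9760·1.9716 − -2.5327·4.6725 = +13.7584 (running +49.9455)
  i=4: -2.5327·-1.6035 − -0.1704·1.9716 = +4.3973 (running +54.3428)
  i=5: -0.1704·-2.7765 − 2.1903·-1.6035 = +3.9854 (running +58.3283)
  i=6: 2.1903·-1.2992 − 4.9425·-2.7765 = +10.8773 (running +69.2055)
  i=7: 4.9425·0.8858 − 5.8319·-1.2992 = +11.9551 (running +81.1607)
Area = |Σ|/2 = |81.1607|/2 = 40.5803

Area at t=0.643: 40.5803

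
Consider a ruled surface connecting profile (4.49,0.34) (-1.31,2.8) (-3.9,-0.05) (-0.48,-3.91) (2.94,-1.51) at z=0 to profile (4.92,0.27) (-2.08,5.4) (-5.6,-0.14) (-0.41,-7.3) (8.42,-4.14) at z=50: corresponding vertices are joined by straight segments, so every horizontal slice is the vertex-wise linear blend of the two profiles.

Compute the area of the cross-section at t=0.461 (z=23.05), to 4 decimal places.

Cross-section at t=0.461: each vertex is (1-t)·p0[i] + t·p1[i].
  v1: (1-0.461)·(4.49,0.34) + 0.461·(4.92,0.27) = (4.6882,0.3077)
  v2: (1-0.461)·(-1.31,2.8) + 0.461·(-2.08,5.4) = (-1.6650,3.9986)
  v3: (1-0.461)·(-3.9,-0.05) + 0.461·(-5.6,-0.14) = (-4.6837,-0.0915)
  v4: (1-0.461)·(-0.48,-3.91) + 0.461·(-0.41,-7.3) = (-0.4477,-5.4728)
  v5: (1-0.461)·(2.94,-1.51) + 0.461·(8.42,-4.14) = (5.4663,-2.7224)
Shoelace sum Σ(x_i·y_{i+1} − x_{i+1}·y_i):
  i=1: 4.6882·3.9986 − -1.6650·0.3077 = +19.2587 (running +19.2587)
  i=2: -1.6650·-0.0915 − -4.6837·3.9986 = +18.8806 (running +38.1393)
  i=3: -4.6837·-5.4728 − -0.4477·-0.0915 = +25.5919 (running +63.7312)
  i=4: -0.4477·-2.7224 − 5.4663·-5.4728 = +31.1347 (running +94.8659)
  i=5: 5.4663·0.3077 − 4.6882·-2.7224 = +14.4455 (running +109.3115)
Area = |Σ|/2 = |109.3115|/2 = 54.6557

Area at t=0.461: 54.6557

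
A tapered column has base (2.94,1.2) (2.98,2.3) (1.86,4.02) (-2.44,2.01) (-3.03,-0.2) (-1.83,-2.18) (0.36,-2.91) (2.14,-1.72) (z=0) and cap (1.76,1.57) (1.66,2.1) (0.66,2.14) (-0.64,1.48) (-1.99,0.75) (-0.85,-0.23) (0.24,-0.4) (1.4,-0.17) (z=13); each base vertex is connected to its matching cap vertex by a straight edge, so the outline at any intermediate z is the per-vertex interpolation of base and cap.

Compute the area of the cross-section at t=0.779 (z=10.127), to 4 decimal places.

Area at t=0.779: 9.7516

Cross-section at t=0.779: each vertex is (1-t)·p0[i] + t·p1[i].
  v1: (1-0.779)·(2.94,1.2) + 0.779·(1.76,1.57) = (2.0208,1.4882)
  v2: (1-0.779)·(2.98,2.3) + 0.779·(1.66,2.1) = (1.9517,2.1442)
  v3: (1-0.779)·(1.86,4.02) + 0.779·(0.66,2.14) = (0.9252,2.5555)
  v4: (1-0.779)·(-2.44,2.01) + 0.779·(-0.64,1.48) = (-1.0378,1.5971)
  v5: (1-0.779)·(-3.03,-0.2) + 0.779·(-1.99,0.75) = (-2.2198,0.5401)
  v6: (1-0.779)·(-1.83,-2.18) + 0.779·(-0.85,-0.23) = (-1.0666,-0.6610)
  v7: (1-0.779)·(0.36,-2.91) + 0.779·(0.24,-0.4) = (0.2665,-0.9547)
  v8: (1-0.779)·(2.14,-1.72) + 0.779·(1.4,-0.17) = (1.5635,-0.5125)
Shoelace sum Σ(x_i·y_{i+1} − x_{i+1}·y_i):
  i=1: 2.0208·2.1442 − 1.9517·1.4882 = +1.4283 (running +1.4283)
  i=2: 1.9517·2.5555 − 0.9252·2.1442 = +3.0038 (running +4.4321)
  i=3: 0.9252·1.5971 − -1.0378·2.5555 = +4.1297 (running +8.5619)
  i=4: -1.0378·0.5401 − -2.2198·1.5971 = +2.9849 (running +11.5468)
  i=5: -2.2198·-0.6610 − -1.0666·0.5401 = +2.0432 (running +13.5900)
  i=6: -1.0666·-0.9547 − 0.2665·-0.6610 = +1.1944 (running +14.7844)
  i=7: 0.2665·-0.5125 − 1.5635·-0.9547 = +1.3561 (running +16.1405)
  i=8: 1.5635·1.4882 − 2.0208·-0.5125 = +3.3627 (running +19.5032)
Area = |Σ|/2 = |19.5032|/2 = 9.7516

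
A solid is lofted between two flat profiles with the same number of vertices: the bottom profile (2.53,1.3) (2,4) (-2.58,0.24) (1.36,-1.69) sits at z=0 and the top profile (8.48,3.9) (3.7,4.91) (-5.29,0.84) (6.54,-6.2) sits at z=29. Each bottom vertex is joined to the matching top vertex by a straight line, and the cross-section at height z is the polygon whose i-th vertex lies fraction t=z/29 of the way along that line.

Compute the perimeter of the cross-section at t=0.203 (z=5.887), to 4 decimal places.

Cross-section at t=0.203: each vertex is (1-t)·p0[i] + t·p1[i].
  v1: (1-0.203)·(2.53,1.3) + 0.203·(8.48,3.9) = (3.7378,1.8278)
  v2: (1-0.203)·(2,4) + 0.203·(3.7,4.91) = (2.3451,4.1847)
  v3: (1-0.203)·(-2.58,0.24) + 0.203·(-5.29,0.84) = (-3.1301,0.3618)
  v4: (1-0.203)·(1.36,-1.69) + 0.203·(6.54,-6.2) = (2.4115,-2.6055)
Perimeter = Σ |v_{i+1} − v_i|:
  edge 1→2: √(-1.3927² + 2.3569²) = 2.7377 (running 2.7377)
  edge 2→3: √(-5.4752² + -3.8229²) = 6.6778 (running 9.4155)
  edge 3→4: √(5.5417² + -2.9673²) = 6.2861 (running 15.7016)
  edge 4→1: √(1.3263² + 4.4333²) = 4.6275 (running 20.3291)
Perimeter = 20.3291

Perimeter at t=0.203: 20.3291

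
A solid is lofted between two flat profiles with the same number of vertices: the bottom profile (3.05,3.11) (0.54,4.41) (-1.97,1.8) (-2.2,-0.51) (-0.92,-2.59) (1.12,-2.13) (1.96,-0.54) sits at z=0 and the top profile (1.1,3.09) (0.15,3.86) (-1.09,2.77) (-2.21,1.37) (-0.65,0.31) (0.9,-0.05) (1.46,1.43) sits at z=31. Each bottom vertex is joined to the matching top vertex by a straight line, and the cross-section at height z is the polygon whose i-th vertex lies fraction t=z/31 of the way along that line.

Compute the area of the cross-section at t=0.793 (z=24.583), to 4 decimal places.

Area at t=0.793: 11.1500

Cross-section at t=0.793: each vertex is (1-t)·p0[i] + t·p1[i].
  v1: (1-0.793)·(3.05,3.11) + 0.793·(1.1,3.09) = (1.5036,3.0941)
  v2: (1-0.793)·(0.54,4.41) + 0.793·(0.15,3.86) = (0.2307,3.9739)
  v3: (1-0.793)·(-1.97,1.8) + 0.793·(-1.09,2.77) = (-1.2722,2.5692)
  v4: (1-0.793)·(-2.2,-0.51) + 0.793·(-2.21,1.37) = (-2.2079,0.9808)
  v5: (1-0.793)·(-0.92,-2.59) + 0.793·(-0.65,0.31) = (-0.7059,-0.2903)
  v6: (1-0.793)·(1.12,-2.13) + 0.793·(0.9,-0.05) = (0.9455,-0.4806)
  v7: (1-0.793)·(1.96,-0.54) + 0.793·(1.46,1.43) = (1.5635,1.0222)
Shoelace sum Σ(x_i·y_{i+1} − x_{i+1}·y_i):
  i=1: 1.5036·3.9739 − 0.2307·3.0941 = +5.2614 (running +5.2614)
  i=2: 0.2307·2.5692 − -1.2722·3.9739 = +5.6482 (running +10.9095)
  i=3: -1.2722·0.9808 − -2.2079·2.5692 = +4.4249 (running +15.3344)
  i=4: -2.2079·-0.2903 − -0.7059·0.9808 = +1.3333 (running +16.6677)
  i=5: -0.7059·-0.4806 − 0.9455·-0.2903 = +0.6137 (running +17.2814)
  i=6: 0.9455·1.0222 − 1.5635·-0.4806 = +1.7179 (running +18.9993)
  i=7: 1.5635·3.0941 − 1.5036·1.0222 = +3.3006 (running +22.3000)
Area = |Σ|/2 = |22.3000|/2 = 11.1500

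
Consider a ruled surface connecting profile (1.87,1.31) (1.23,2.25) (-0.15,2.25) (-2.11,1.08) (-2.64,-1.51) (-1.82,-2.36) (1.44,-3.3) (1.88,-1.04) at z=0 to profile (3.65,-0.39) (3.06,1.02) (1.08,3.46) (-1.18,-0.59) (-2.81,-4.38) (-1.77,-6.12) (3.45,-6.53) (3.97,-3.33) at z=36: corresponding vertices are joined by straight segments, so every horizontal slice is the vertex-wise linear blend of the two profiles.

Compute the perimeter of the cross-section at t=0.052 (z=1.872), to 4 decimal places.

Cross-section at t=0.052: each vertex is (1-t)·p0[i] + t·p1[i].
  v1: (1-0.052)·(1.87,1.31) + 0.052·(3.65,-0.39) = (1.9626,1.2216)
  v2: (1-0.052)·(1.23,2.25) + 0.052·(3.06,1.02) = (1.3252,2.1860)
  v3: (1-0.052)·(-0.15,2.25) + 0.052·(1.08,3.46) = (-0.0860,2.3129)
  v4: (1-0.052)·(-2.11,1.08) + 0.052·(-1.18,-0.59) = (-2.0616,0.9932)
  v5: (1-0.052)·(-2.64,-1.51) + 0.052·(-2.81,-4.38) = (-2.6488,-1.6592)
  v6: (1-0.052)·(-1.82,-2.36) + 0.052·(-1.77,-6.12) = (-1.8174,-2.5555)
  v7: (1-0.052)·(1.44,-3.3) + 0.052·(3.45,-6.53) = (1.5445,-3.4680)
  v8: (1-0.052)·(1.88,-1.04) + 0.052·(3.97,-3.33) = (1.9887,-1.1591)
Perimeter = Σ |v_{i+1} − v_i|:
  edge 1→2: √(-0.6374² + 0.9644²) = 1.1560 (running 1.1560)
  edge 2→3: √(-1.4112² + 0.1269²) = 1.4169 (running 2.5729)
  edge 3→4: √(-1.9756² + -1.3198²) = 2.3759 (running 4.9488)
  edge 4→5: √(-0.5872² + -2.6524²) = 2.7166 (running 7.6654)
  edge 5→6: √(0.8314² + -0.8963²) = 1.2225 (running 8.8880)
  edge 6→7: √(3.3619² + -0.9124²) = 3.4835 (running 12.3715)
  edge 7→8: √(0.4442² + 2.3089²) = 2.3512 (running 14.7227)
  edge 8→1: √(-0.0261² + 2.3807²) = 2.3808 (running 17.1035)
Perimeter = 17.1035

Perimeter at t=0.052: 17.1035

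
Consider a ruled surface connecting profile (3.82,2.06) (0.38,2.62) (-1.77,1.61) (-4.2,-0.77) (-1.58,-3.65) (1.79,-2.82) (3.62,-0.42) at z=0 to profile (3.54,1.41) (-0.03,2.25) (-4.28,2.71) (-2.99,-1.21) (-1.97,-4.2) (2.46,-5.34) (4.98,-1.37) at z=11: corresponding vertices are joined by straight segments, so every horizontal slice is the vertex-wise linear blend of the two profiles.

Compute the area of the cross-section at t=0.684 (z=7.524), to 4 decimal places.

Cross-section at t=0.684: each vertex is (1-t)·p0[i] + t·p1[i].
  v1: (1-0.684)·(3.82,2.06) + 0.684·(3.54,1.41) = (3.6285,1.6154)
  v2: (1-0.684)·(0.38,2.62) + 0.684·(-0.03,2.25) = (0.0996,2.3669)
  v3: (1-0.684)·(-1.77,1.61) + 0.684·(-4.28,2.71) = (-3.4868,2.3624)
  v4: (1-0.684)·(-4.2,-0.77) + 0.684·(-2.99,-1.21) = (-3.3724,-1.0710)
  v5: (1-0.684)·(-1.58,-3.65) + 0.684·(-1.97,-4.2) = (-1.8468,-4.0262)
  v6: (1-0.684)·(1.79,-2.82) + 0.684·(2.46,-5.34) = (2.2483,-4.5437)
  v7: (1-0.684)·(3.62,-0.42) + 0.684·(4.98,-1.37) = (4.5502,-1.0698)
Shoelace sum Σ(x_i·y_{i+1} − x_{i+1}·y_i):
  i=1: 3.6285·2.3669 − 0.0996·1.6154 = +8.4275 (running +8.4275)
  i=2: 0.0996·2.3624 − -3.4868·2.3669 = +8.4883 (running +16.9158)
  i=3: -3.4868·-1.0710 − -3.3724·2.3624 = +11.7011 (running +28.6169)
  i=4: -3.3724·-4.0262 − -1.8468·-1.0710 = +11.6000 (running +40.2169)
  i=5: -1.8468·-4.5437 − 2.2483·-4.0262 = +17.4431 (running +57.6600)
  i=6: 2.2483·-1.0698 − 4.5502·-4.5437 = +18.2696 (running +75.9296)
  i=7: 4.5502·1.6154 − 3.6285·-1.0698 = +11.2322 (running +87.1618)
Area = |Σ|/2 = |87.1618|/2 = 43.5809

Area at t=0.684: 43.5809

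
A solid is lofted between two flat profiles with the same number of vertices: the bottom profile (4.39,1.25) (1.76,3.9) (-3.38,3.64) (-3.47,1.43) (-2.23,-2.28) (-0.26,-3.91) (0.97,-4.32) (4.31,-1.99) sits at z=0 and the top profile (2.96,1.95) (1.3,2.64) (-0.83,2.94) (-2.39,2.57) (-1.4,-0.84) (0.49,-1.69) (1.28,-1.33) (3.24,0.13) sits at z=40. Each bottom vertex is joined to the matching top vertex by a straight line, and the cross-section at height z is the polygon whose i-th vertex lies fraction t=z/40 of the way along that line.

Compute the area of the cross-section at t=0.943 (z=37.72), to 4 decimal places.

Area at t=0.943: 19.4827

Cross-section at t=0.943: each vertex is (1-t)·p0[i] + t·p1[i].
  v1: (1-0.943)·(4.39,1.25) + 0.943·(2.96,1.95) = (3.0415,1.9101)
  v2: (1-0.943)·(1.76,3.9) + 0.943·(1.3,2.64) = (1.3262,2.7118)
  v3: (1-0.943)·(-3.38,3.64) + 0.943·(-0.83,2.94) = (-0.9754,2.9799)
  v4: (1-0.943)·(-3.47,1.43) + 0.943·(-2.39,2.57) = (-2.4516,2.5050)
  v5: (1-0.943)·(-2.23,-2.28) + 0.943·(-1.4,-0.84) = (-1.4473,-0.9221)
  v6: (1-0.943)·(-0.26,-3.91) + 0.943·(0.49,-1.69) = (0.4472,-1.8165)
  v7: (1-0.943)·(0.97,-4.32) + 0.943·(1.28,-1.33) = (1.2623,-1.5004)
  v8: (1-0.943)·(4.31,-1.99) + 0.943·(3.24,0.13) = (3.3010,0.0092)
Shoelace sum Σ(x_i·y_{i+1} − x_{i+1}·y_i):
  i=1: 3.0415·2.7118 − 1.3262·1.9101 = +5.7148 (running +5.7148)
  i=2: 1.3262·2.9799 − -0.9754·2.7118 = +6.5970 (running +12.3118)
  i=3: -0.9754·2.5050 − -2.4516·2.9799 = +4.8621 (running +17.1739)
  i=4: -2.4516·-0.9221 − -1.4473·2.5050 = +5.8861 (running +23.0600)
  i=5: -1.4473·-1.8165 − 0.4472·-0.9221 = +3.0415 (running +26.1015)
  i=6: 0.4472·-1.5004 − 1.2623·-1.8165 = +1.6220 (running +27.7235)
  i=7: 1.2623·0.0092 − 3.3010·-1.5004 = +4.9645 (running +32.6880)
  i=8: 3.3010·1.9101 − 3.0415·0.0092 = +6.2774 (running +38.9653)
Area = |Σ|/2 = |38.9653|/2 = 19.4827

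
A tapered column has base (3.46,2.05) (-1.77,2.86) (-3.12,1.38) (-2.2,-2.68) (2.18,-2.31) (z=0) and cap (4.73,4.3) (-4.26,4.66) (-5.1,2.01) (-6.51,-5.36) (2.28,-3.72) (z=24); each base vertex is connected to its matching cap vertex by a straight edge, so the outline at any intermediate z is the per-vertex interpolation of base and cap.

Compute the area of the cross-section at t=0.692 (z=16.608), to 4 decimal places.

Cross-section at t=0.692: each vertex is (1-t)·p0[i] + t·p1[i].
  v1: (1-0.692)·(3.46,2.05) + 0.692·(4.73,4.3) = (4.3388,3.6070)
  v2: (1-0.692)·(-1.77,2.86) + 0.692·(-4.26,4.66) = (-3.4931,4.1056)
  v3: (1-0.692)·(-3.12,1.38) + 0.692·(-5.1,2.01) = (-4.4902,1.8160)
  v4: (1-0.692)·(-2.2,-2.68) + 0.692·(-6.51,-5.36) = (-5.1825,-4.5346)
  v5: (1-0.692)·(2.18,-2.31) + 0.692·(2.28,-3.72) = (2.2492,-3.2857)
Shoelace sum Σ(x_i·y_{i+1} − x_{i+1}·y_i):
  i=1: 4.3388·4.1056 − -3.4931·3.6070 = +30.4131 (running +30.4131)
  i=2: -3.4931·1.8160 − -4.4902·4.1056 = +12.0915 (running +42.5046)
  i=3: -4.4902·-4.5346 − -5.1825·1.8160 = +29.7721 (running +72.2767)
  i=4: -5.1825·-3.2857 − 2.2492·-4.5346 = +27.2274 (running +99.5042)
  i=5: 2.2492·3.6070 − 4.3388·-3.2857 = +22.3691 (running +121.8733)
Area = |Σ|/2 = |121.8733|/2 = 60.9366

Area at t=0.692: 60.9366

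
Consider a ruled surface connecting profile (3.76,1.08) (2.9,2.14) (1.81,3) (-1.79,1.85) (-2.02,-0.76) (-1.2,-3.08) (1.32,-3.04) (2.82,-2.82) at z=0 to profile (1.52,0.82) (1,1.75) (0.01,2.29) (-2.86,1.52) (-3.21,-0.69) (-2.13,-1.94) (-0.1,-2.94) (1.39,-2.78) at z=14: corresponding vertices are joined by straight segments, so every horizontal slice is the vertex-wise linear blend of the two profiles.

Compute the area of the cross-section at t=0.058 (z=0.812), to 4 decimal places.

Cross-section at t=0.058: each vertex is (1-t)·p0[i] + t·p1[i].
  v1: (1-0.058)·(3.76,1.08) + 0.058·(1.52,0.82) = (3.6301,1.0649)
  v2: (1-0.058)·(2.9,2.14) + 0.058·(1,1.75) = (2.7898,2.1174)
  v3: (1-0.058)·(1.81,3) + 0.058·(0.01,2.29) = (1.7056,2.9588)
  v4: (1-0.058)·(-1.79,1.85) + 0.058·(-2.86,1.52) = (-1.8521,1.8309)
  v5: (1-0.058)·(-2.02,-0.76) + 0.058·(-3.21,-0.69) = (-2.0890,-0.7559)
  v6: (1-0.058)·(-1.2,-3.08) + 0.058·(-2.13,-1.94) = (-1.2539,-3.0139)
  v7: (1-0.058)·(1.32,-3.04) + 0.058·(-0.1,-2.94) = (1.2376,-3.0342)
  v8: (1-0.058)·(2.82,-2.82) + 0.058·(1.39,-2.78) = (2.7371,-2.8177)
Shoelace sum Σ(x_i·y_{i+1} − x_{i+1}·y_i):
  i=1: 3.6301·2.1174 − 2.7898·1.0649 = +4.7153 (running +4.7153)
  i=2: 2.7898·2.9588 − 1.7056·2.1174 = +4.6431 (running +9.3585)
  i=3: 1.7056·1.8309 − -1.8521·2.9588 = +8.6026 (running +17.9611)
  i=4: -1.8521·-0.7559 − -2.0890·1.8309 = +5.2247 (running +23.1858)
  i=5: -2.0890·-3.0139 − -1.2539·-0.7559 = +5.3482 (running +28.5340)
  i=6: -1.2539·-3.0342 − 1.2376·-3.0139 = +7.5348 (running +36.0688)
  i=7: 1.2376·-2.8177 − 2.7371·-3.0342 = +4.8175 (running +40.8863)
  i=8: 2.7371·1.0649 − 3.6301·-2.8177 = +13.1432 (running +54.0295)
Area = |Σ|/2 = |54.0295|/2 = 27.0147

Area at t=0.058: 27.0147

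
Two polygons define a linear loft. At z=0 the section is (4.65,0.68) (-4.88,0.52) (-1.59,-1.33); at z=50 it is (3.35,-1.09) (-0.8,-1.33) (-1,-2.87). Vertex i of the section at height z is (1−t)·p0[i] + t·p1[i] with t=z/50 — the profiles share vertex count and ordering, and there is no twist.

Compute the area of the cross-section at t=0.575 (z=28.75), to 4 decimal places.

Cross-section at t=0.575: each vertex is (1-t)·p0[i] + t·p1[i].
  v1: (1-0.575)·(4.65,0.68) + 0.575·(3.35,-1.09) = (3.9025,-0.3377)
  v2: (1-0.575)·(-4.88,0.52) + 0.575·(-0.8,-1.33) = (-2.5340,-0.5437)
  v3: (1-0.575)·(-1.59,-1.33) + 0.575·(-1,-2.87) = (-1.2508,-2.2155)
Shoelace sum Σ(x_i·y_{i+1} − x_{i+1}·y_i):
  i=1: 3.9025·-0.5437 − -2.5340·-0.3377 = -2.9778 (running -2.9778)
  i=2: -2.5340·-2.2155 − -1.2508·-0.5437 = +4.9340 (running +1.9561)
  i=3: -1.2508·-0.3377 − 3.9025·-2.2155 = +9.0684 (running +11.0246)
Area = |Σ|/2 = |11.0246|/2 = 5.5123

Area at t=0.575: 5.5123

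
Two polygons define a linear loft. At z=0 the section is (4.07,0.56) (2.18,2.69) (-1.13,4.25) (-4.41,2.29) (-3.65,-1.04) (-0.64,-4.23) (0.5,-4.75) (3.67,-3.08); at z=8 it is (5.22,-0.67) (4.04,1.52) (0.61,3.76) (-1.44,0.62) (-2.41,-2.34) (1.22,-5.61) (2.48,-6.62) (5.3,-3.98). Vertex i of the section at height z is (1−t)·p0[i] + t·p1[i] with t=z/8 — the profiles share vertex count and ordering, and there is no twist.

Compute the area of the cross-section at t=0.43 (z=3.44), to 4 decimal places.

Cross-section at t=0.43: each vertex is (1-t)·p0[i] + t·p1[i].
  v1: (1-0.43)·(4.07,0.56) + 0.43·(5.22,-0.67) = (4.5645,0.0311)
  v2: (1-0.43)·(2.18,2.69) + 0.43·(4.04,1.52) = (2.9798,2.1869)
  v3: (1-0.43)·(-1.13,4.25) + 0.43·(0.61,3.76) = (-0.3818,4.0393)
  v4: (1-0.43)·(-4.41,2.29) + 0.43·(-1.44,0.62) = (-3.1329,1.5719)
  v5: (1-0.43)·(-3.65,-1.04) + 0.43·(-2.41,-2.34) = (-3.1168,-1.5990)
  v6: (1-0.43)·(-0.64,-4.23) + 0.43·(1.22,-5.61) = (0.1598,-4.8234)
  v7: (1-0.43)·(0.5,-4.75) + 0.43·(2.48,-6.62) = (1.3514,-5.5541)
  v8: (1-0.43)·(3.67,-3.08) + 0.43·(5.3,-3.98) = (4.3709,-3.4670)
Shoelace sum Σ(x_i·y_{i+1} − x_{i+1}·y_i):
  i=1: 4.5645·2.1869 − 2.9798·0.0311 = +9.8894 (running +9.8894)
  i=2: 2.9798·4.0393 − -0.3818·2.1869 = +12.8713 (running +22.7607)
  i=3: -0.3818·1.5719 − -3.1329·4.0393 = +12.0546 (running +34.8153)
  i=4: -3.1329·-1.5990 − -3.1168·1.5719 = +9.9088 (running +44.7241)
  i=5: -3.1168·-4.8234 − 0.1598·-1.5990 = +15.2891 (running +60.0132)
  i=6: 0.1598·-5.5541 − 1.3514·-4.8234 = +5.6308 (running +65.6440)
  i=7: 1.3514·-3.4670 − 4.3709·-5.5541 = +19.5911 (running +85.2351)
  i=8: 4.3709·0.0311 − 4.5645·-3.4670 = +15.9611 (running +101.1961)
Area = |Σ|/2 = |101.1961|/2 = 50.5981

Area at t=0.43: 50.5981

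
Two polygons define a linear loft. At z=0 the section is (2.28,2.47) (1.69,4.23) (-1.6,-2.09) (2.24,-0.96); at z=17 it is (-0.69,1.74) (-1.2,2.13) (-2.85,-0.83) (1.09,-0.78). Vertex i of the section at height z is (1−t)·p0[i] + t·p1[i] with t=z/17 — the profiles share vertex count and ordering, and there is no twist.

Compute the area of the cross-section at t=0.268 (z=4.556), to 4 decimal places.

Area at t=0.268: 9.8740

Cross-section at t=0.268: each vertex is (1-t)·p0[i] + t·p1[i].
  v1: (1-0.268)·(2.28,2.47) + 0.268·(-0.69,1.74) = (1.4840,2.2744)
  v2: (1-0.268)·(1.69,4.23) + 0.268·(-1.2,2.13) = (0.9155,3.6672)
  v3: (1-0.268)·(-1.6,-2.09) + 0.268·(-2.85,-0.83) = (-1.9350,-1.7523)
  v4: (1-0.268)·(2.24,-0.96) + 0.268·(1.09,-0.78) = (1.9318,-0.9118)
Shoelace sum Σ(x_i·y_{i+1} − x_{i+1}·y_i):
  i=1: 1.4840·3.6672 − 0.9155·2.2744 = +3.3601 (running +3.3601)
  i=2: 0.9155·-1.7523 − -1.9350·3.6672 = +5.4918 (running +8.8520)
  i=3: -1.9350·-0.9118 − 1.9318·-1.7523 = +5.1494 (running +14.0013)
  i=4: 1.9318·2.2744 − 1.4840·-0.9118 = +5.7467 (running +19.7480)
Area = |Σ|/2 = |19.7480|/2 = 9.8740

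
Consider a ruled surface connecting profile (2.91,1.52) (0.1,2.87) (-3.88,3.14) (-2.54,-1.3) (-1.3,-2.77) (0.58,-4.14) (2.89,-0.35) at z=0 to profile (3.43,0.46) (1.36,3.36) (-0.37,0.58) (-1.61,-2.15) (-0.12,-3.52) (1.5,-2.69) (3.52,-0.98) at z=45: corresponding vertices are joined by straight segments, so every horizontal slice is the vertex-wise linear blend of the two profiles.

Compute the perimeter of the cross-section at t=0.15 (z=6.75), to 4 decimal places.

Cross-section at t=0.15: each vertex is (1-t)·p0[i] + t·p1[i].
  v1: (1-0.15)·(2.91,1.52) + 0.15·(3.43,0.46) = (2.9880,1.3610)
  v2: (1-0.15)·(0.1,2.87) + 0.15·(1.36,3.36) = (0.2890,2.9435)
  v3: (1-0.15)·(-3.88,3.14) + 0.15·(-0.37,0.58) = (-3.3535,2.7560)
  v4: (1-0.15)·(-2.54,-1.3) + 0.15·(-1.61,-2.15) = (-2.4005,-1.4275)
  v5: (1-0.15)·(-1.3,-2.77) + 0.15·(-0.12,-3.52) = (-1.1230,-2.8825)
  v6: (1-0.15)·(0.58,-4.14) + 0.15·(1.5,-2.69) = (0.7180,-3.9225)
  v7: (1-0.15)·(2.89,-0.35) + 0.15·(3.52,-0.98) = (2.9845,-0.4445)
Perimeter = Σ |v_{i+1} − v_i|:
  edge 1→2: √(-2.6990² + 1.5825²) = 3.1287 (running 3.1287)
  edge 2→3: √(-3.6425² + -0.1875²) = 3.6473 (running 6.7760)
  edge 3→4: √(0.9530² + -4.1835²) = 4.2907 (running 11.0667)
  edge 4→5: √(1.2775² + -1.4550²) = 1.9362 (running 13.0030)
  edge 5→6: √(1.8410² + -1.0400²) = 2.1144 (running 15.1174)
  edge 6→7: √(2.2665² + 3.4780²) = 4.1513 (running 19.2687)
  edge 7→1: √(0.0035² + 1.8055²) = 1.8055 (running 21.0742)
Perimeter = 21.0742

Perimeter at t=0.15: 21.0742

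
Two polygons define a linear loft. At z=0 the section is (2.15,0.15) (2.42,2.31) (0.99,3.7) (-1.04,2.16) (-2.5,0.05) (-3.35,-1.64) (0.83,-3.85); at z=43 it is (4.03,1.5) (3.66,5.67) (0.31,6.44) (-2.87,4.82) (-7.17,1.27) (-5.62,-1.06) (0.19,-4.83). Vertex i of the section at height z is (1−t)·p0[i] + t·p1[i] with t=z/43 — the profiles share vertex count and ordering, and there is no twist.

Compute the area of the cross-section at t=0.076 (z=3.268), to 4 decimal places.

Area at t=0.076: 27.6960

Cross-section at t=0.076: each vertex is (1-t)·p0[i] + t·p1[i].
  v1: (1-0.076)·(2.15,0.15) + 0.076·(4.03,1.5) = (2.2929,0.2526)
  v2: (1-0.076)·(2.42,2.31) + 0.076·(3.66,5.67) = (2.5142,2.5654)
  v3: (1-0.076)·(0.99,3.7) + 0.076·(0.31,6.44) = (0.9383,3.9082)
  v4: (1-0.076)·(-1.04,2.16) + 0.076·(-2.87,4.82) = (-1.1791,2.3622)
  v5: (1-0.076)·(-2.5,0.05) + 0.076·(-7.17,1.27) = (-2.8549,0.1427)
  v6: (1-0.076)·(-3.35,-1.64) + 0.076·(-5.62,-1.06) = (-3.5225,-1.5959)
  v7: (1-0.076)·(0.83,-3.85) + 0.076·(0.19,-4.83) = (0.7814,-3.9245)
Shoelace sum Σ(x_i·y_{i+1} − x_{i+1}·y_i):
  i=1: 2.2929·2.5654 − 2.5142·0.2526 = +5.2470 (running +5.2470)
  i=2: 2.5142·3.9082 − 0.9383·2.5654 = +7.4191 (running +12.6661)
  i=3: 0.9383·2.3622 − -1.1791·3.9082 = +6.8246 (running +19.4907)
  i=4: -1.1791·0.1427 − -2.8549·2.3622 = +6.5755 (running +26.0662)
  i=5: -2.8549·-1.5959 − -3.5225·0.1427 = +5.0590 (running +31.1251)
  i=6: -3.5225·-3.9245 − 0.7814·-1.5959 = +15.0710 (running +46.1962)
  i=7: 0.7814·0.2526 − 2.2929·-3.9245 = +9.1957 (running +55.3919)
Area = |Σ|/2 = |55.3919|/2 = 27.6960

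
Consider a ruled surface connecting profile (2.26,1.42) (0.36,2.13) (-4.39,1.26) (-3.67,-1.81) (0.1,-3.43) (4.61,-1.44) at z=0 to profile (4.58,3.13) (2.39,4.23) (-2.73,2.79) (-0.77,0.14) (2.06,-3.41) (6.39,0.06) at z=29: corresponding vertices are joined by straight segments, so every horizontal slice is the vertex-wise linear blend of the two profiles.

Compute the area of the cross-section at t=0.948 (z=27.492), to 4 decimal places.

Area at t=0.948: 37.6778

Cross-section at t=0.948: each vertex is (1-t)·p0[i] + t·p1[i].
  v1: (1-0.948)·(2.26,1.42) + 0.948·(4.58,3.13) = (4.4594,3.0411)
  v2: (1-0.948)·(0.36,2.13) + 0.948·(2.39,4.23) = (2.2844,4.1208)
  v3: (1-0.948)·(-4.39,1.26) + 0.948·(-2.73,2.79) = (-2.8163,2.7104)
  v4: (1-0.948)·(-3.67,-1.81) + 0.948·(-0.77,0.14) = (-0.9208,0.0386)
  v5: (1-0.948)·(0.1,-3.43) + 0.948·(2.06,-3.41) = (1.9581,-3.4110)
  v6: (1-0.948)·(4.61,-1.44) + 0.948·(6.39,0.06) = (6.2974,-0.0180)
Shoelace sum Σ(x_i·y_{i+1} − x_{i+1}·y_i):
  i=1: 4.4594·4.1208 − 2.2844·3.0411 = +11.4290 (running +11.4290)
  i=2: 2.2844·2.7104 − -2.8163·4.1208 = +17.7973 (running +29.2263)
  i=3: -2.8163·0.0386 − -0.9208·2.7104 = +2.3871 (running +31.6134)
  i=4: -0.9208·-3.4110 − 1.9581·0.0386 = +3.0653 (running +34.6787)
  i=5: 1.9581·-0.0180 − 6.2974·-3.4110 = +21.4456 (running +56.1242)
  i=6: 6.2974·3.0411 − 4.4594·-0.0180 = +19.2313 (running +75.3555)
Area = |Σ|/2 = |75.3555|/2 = 37.6778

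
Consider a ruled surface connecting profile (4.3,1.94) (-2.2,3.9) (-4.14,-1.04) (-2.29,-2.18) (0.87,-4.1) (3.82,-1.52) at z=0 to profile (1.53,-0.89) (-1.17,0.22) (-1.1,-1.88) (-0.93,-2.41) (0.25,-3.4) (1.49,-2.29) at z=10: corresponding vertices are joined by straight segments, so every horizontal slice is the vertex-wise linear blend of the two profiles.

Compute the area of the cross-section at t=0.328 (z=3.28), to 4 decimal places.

Cross-section at t=0.328: each vertex is (1-t)·p0[i] + t·p1[i].
  v1: (1-0.328)·(4.3,1.94) + 0.328·(1.53,-0.89) = (3.3914,1.0118)
  v2: (1-0.328)·(-2.2,3.9) + 0.328·(-1.17,0.22) = (-1.8622,2.6930)
  v3: (1-0.328)·(-4.14,-1.04) + 0.328·(-1.1,-1.88) = (-3.1429,-1.3155)
  v4: (1-0.328)·(-2.29,-2.18) + 0.328·(-0.93,-2.41) = (-1.8439,-2.2554)
  v5: (1-0.328)·(0.87,-4.1) + 0.328·(0.25,-3.4) = (0.6666,-3.8704)
  v6: (1-0.328)·(3.82,-1.52) + 0.328·(1.49,-2.29) = (3.0558,-1.7726)
Shoelace sum Σ(x_i·y_{i+1} − x_{i+1}·y_i):
  i=1: 3.3914·2.6930 − -1.8622·1.0118 = +11.0171 (running +11.0171)
  i=2: -1.8622·-1.3155 − -3.1429·2.6930 = +10.9134 (running +21.9304)
  i=3: -3.1429·-2.2554 − -1.8439·-1.3155 = +4.6629 (running +26.5933)
  i=4: -1.8439·-3.8704 − 0.6666·-2.2554 = +8.6403 (running +35.2336)
  i=5: 0.6666·-1.7726 − 3.0558·-3.8704 = +10.6454 (running +45.8789)
  i=6: 3.0558·1.0118 − 3.3914·-1.7726 = +9.1032 (running +54.9821)
Area = |Σ|/2 = |54.9821|/2 = 27.4911

Area at t=0.328: 27.4911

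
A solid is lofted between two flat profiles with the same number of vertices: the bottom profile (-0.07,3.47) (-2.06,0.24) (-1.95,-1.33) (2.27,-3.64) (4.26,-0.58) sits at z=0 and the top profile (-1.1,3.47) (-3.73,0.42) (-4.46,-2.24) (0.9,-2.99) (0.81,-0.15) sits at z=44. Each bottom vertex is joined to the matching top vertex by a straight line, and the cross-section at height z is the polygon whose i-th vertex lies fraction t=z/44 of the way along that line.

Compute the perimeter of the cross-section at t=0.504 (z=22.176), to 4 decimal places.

Cross-section at t=0.504: each vertex is (1-t)·p0[i] + t·p1[i].
  v1: (1-0.504)·(-0.07,3.47) + 0.504·(-1.1,3.47) = (-0.5891,3.4700)
  v2: (1-0.504)·(-2.06,0.24) + 0.504·(-3.73,0.42) = (-2.9017,0.3307)
  v3: (1-0.504)·(-1.95,-1.33) + 0.504·(-4.46,-2.24) = (-3.2150,-1.7886)
  v4: (1-0.504)·(2.27,-3.64) + 0.504·(0.9,-2.99) = (1.5795,-3.3124)
  v5: (1-0.504)·(4.26,-0.58) + 0.504·(0.81,-0.15) = (2.5212,-0.3633)
Perimeter = Σ |v_{i+1} − v_i|:
  edge 1→2: √(-2.3126² + -3.1393²) = 3.8991 (running 3.8991)
  edge 2→3: √(-0.3134² + -2.1194²) = 2.1424 (running 6.0415)
  edge 3→4: √(4.7946² + -1.5238²) = 5.0309 (running 11.0724)
  edge 4→5: √(0.9417² + 2.9491²) = 3.0958 (running 14.1682)
  edge 5→1: √(-3.1103² + 3.8333²) = 4.9364 (running 19.1046)
Perimeter = 19.1046

Perimeter at t=0.504: 19.1046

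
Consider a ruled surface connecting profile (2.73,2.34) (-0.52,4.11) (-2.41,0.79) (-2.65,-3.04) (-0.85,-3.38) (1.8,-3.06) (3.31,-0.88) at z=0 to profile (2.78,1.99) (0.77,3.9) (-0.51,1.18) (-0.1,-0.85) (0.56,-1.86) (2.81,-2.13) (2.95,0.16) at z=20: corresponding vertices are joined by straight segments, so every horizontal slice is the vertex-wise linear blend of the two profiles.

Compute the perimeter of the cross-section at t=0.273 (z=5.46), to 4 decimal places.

Cross-section at t=0.273: each vertex is (1-t)·p0[i] + t·p1[i].
  v1: (1-0.273)·(2.73,2.34) + 0.273·(2.78,1.99) = (2.7436,2.2445)
  v2: (1-0.273)·(-0.52,4.11) + 0.273·(0.77,3.9) = (-0.1678,4.0527)
  v3: (1-0.273)·(-2.41,0.79) + 0.273·(-0.51,1.18) = (-1.8913,0.8965)
  v4: (1-0.273)·(-2.65,-3.04) + 0.273·(-0.1,-0.85) = (-1.9539,-2.4421)
  v5: (1-0.273)·(-0.85,-3.38) + 0.273·(0.56,-1.86) = (-0.4651,-2.9650)
  v6: (1-0.273)·(1.8,-3.06) + 0.273·(2.81,-2.13) = (2.0757,-2.8061)
  v7: (1-0.273)·(3.31,-0.88) + 0.273·(2.95,0.16) = (3.2117,-0.5961)
Perimeter = Σ |v_{i+1} − v_i|:
  edge 1→2: √(-2.9115² + 1.8082²) = 3.4273 (running 3.4273)
  edge 2→3: √(-1.7235² + -3.1562²) = 3.5961 (running 7.0234)
  edge 3→4: √(-0.0626² + -3.3386²) = 3.3392 (running 10.3626)
  edge 4→5: √(1.4888² + -0.5229²) = 1.5779 (running 11.9405)
  edge 5→6: √(2.5408² + 0.1589²) = 2.5458 (running 14.4863)
  edge 6→7: √(1.1360² + 2.2100²) = 2.4849 (running 16.9712)
  edge 7→1: √(-0.4681² + 2.8405²) = 2.8788 (running 19.8500)
Perimeter = 19.8500

Perimeter at t=0.273: 19.8500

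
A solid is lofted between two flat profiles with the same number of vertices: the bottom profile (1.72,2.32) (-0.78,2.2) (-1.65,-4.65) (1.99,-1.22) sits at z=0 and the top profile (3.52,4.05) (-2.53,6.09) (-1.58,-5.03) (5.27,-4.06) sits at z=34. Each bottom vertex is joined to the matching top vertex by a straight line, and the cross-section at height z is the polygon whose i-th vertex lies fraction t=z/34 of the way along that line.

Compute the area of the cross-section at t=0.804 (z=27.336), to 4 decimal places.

Cross-section at t=0.804: each vertex is (1-t)·p0[i] + t·p1[i].
  v1: (1-0.804)·(1.72,2.32) + 0.804·(3.52,4.05) = (3.1672,3.7109)
  v2: (1-0.804)·(-0.78,2.2) + 0.804·(-2.53,6.09) = (-2.1870,5.3276)
  v3: (1-0.804)·(-1.65,-4.65) + 0.804·(-1.58,-5.03) = (-1.5937,-4.9555)
  v4: (1-0.804)·(1.99,-1.22) + 0.804·(5.27,-4.06) = (4.6271,-3.5034)
Shoelace sum Σ(x_i·y_{i+1} − x_{i+1}·y_i):
  i=1: 3.1672·5.3276 − -2.1870·3.7109 = +24.9892 (running +24.9892)
  i=2: -2.1870·-4.9555 − -1.5937·5.3276 = +19.3284 (running +44.3176)
  i=3: -1.5937·-3.5034 − 4.6271·-4.9555 = +28.5132 (running +72.8308)
  i=4: 4.6271·3.7109 − 3.1672·-3.5034 = +28.2667 (running +101.0975)
Area = |Σ|/2 = |101.0975|/2 = 50.5487

Area at t=0.804: 50.5487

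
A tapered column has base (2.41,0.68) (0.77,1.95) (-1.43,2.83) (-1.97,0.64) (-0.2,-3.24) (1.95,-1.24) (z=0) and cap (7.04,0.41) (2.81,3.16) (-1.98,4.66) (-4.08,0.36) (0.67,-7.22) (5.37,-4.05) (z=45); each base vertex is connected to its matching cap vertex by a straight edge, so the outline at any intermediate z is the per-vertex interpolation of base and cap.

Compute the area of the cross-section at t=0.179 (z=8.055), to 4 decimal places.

Cross-section at t=0.179: each vertex is (1-t)·p0[i] + t·p1[i].
  v1: (1-0.179)·(2.41,0.68) + 0.179·(7.04,0.41) = (3.2388,0.6317)
  v2: (1-0.179)·(0.77,1.95) + 0.179·(2.81,3.16) = (1.1352,2.1666)
  v3: (1-0.179)·(-1.43,2.83) + 0.179·(-1.98,4.66) = (-1.5284,3.1576)
  v4: (1-0.179)·(-1.97,0.64) + 0.179·(-4.08,0.36) = (-2.3477,0.5899)
  v5: (1-0.179)·(-0.2,-3.24) + 0.179·(0.67,-7.22) = (-0.0443,-3.9524)
  v6: (1-0.179)·(1.95,-1.24) + 0.179·(5.37,-4.05) = (2.5622,-1.7430)
Shoelace sum Σ(x_i·y_{i+1} − x_{i+1}·y_i):
  i=1: 3.2388·2.1666 − 1.1352·0.6317 = +6.3000 (running +6.3000)
  i=2: 1.1352·3.1576 − -1.5284·2.1666 = +6.8959 (running +13.1959)
  i=3: -1.5284·0.5899 − -2.3477·3.1576 = +6.5114 (running +19.7073)
  i=4: -2.3477·-3.9524 − -0.0443·0.5899 = +9.3052 (running +29.0125)
  i=5: -0.0443·-1.7430 − 2.5622·-3.9524 = +10.2040 (running +39.2164)
  i=6: 2.5622·0.6317 − 3.2388·-1.7430 = +7.2636 (running +46.4800)
Area = |Σ|/2 = |46.4800|/2 = 23.2400

Area at t=0.179: 23.2400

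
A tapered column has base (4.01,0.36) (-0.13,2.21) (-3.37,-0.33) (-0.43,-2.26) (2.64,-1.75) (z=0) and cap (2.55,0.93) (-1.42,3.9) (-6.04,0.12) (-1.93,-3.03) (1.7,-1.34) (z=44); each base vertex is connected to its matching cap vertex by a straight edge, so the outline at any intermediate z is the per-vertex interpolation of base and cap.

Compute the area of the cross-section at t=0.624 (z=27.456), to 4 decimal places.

Cross-section at t=0.624: each vertex is (1-t)·p0[i] + t·p1[i].
  v1: (1-0.624)·(4.01,0.36) + 0.624·(2.55,0.93) = (3.0990,0.7157)
  v2: (1-0.624)·(-0.13,2.21) + 0.624·(-1.42,3.9) = (-0.9350,3.2646)
  v3: (1-0.624)·(-3.37,-0.33) + 0.624·(-6.04,0.12) = (-5.0361,-0.0492)
  v4: (1-0.624)·(-0.43,-2.26) + 0.624·(-1.93,-3.03) = (-1.3660,-2.7405)
  v5: (1-0.624)·(2.64,-1.75) + 0.624·(1.7,-1.34) = (2.0534,-1.4942)
Shoelace sum Σ(x_i·y_{i+1} − x_{i+1}·y_i):
  i=1: 3.0990·3.2646 − -0.9350·0.7157 = +10.7859 (running +10.7859)
  i=2: -0.9350·-0.0492 − -5.0361·3.2646 = +16.4866 (running +27.2725)
  i=3: -5.0361·-2.7405 − -1.3660·-0.0492 = +13.7341 (running +41.0065)
  i=4: -1.3660·-1.4942 − 2.0534·-2.7405 = +7.6684 (running +48.6750)
  i=5: 2.0534·0.7157 − 3.0990·-1.4942 = +6.0999 (running +54.7749)
Area = |Σ|/2 = |54.7749|/2 = 27.3875

Area at t=0.624: 27.3875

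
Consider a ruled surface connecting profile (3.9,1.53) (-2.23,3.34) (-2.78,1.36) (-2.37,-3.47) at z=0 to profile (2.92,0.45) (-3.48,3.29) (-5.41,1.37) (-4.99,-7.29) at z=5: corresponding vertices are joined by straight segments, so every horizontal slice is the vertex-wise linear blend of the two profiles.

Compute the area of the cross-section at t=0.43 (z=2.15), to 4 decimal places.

Area at t=0.43: 31.2597

Cross-section at t=0.43: each vertex is (1-t)·p0[i] + t·p1[i].
  v1: (1-0.43)·(3.9,1.53) + 0.43·(2.92,0.45) = (3.4786,1.0656)
  v2: (1-0.43)·(-2.23,3.34) + 0.43·(-3.48,3.29) = (-2.7675,3.3185)
  v3: (1-0.43)·(-2.78,1.36) + 0.43·(-5.41,1.37) = (-3.9109,1.3643)
  v4: (1-0.43)·(-2.37,-3.47) + 0.43·(-4.99,-7.29) = (-3.4966,-5.1126)
Shoelace sum Σ(x_i·y_{i+1} − x_{i+1}·y_i):
  i=1: 3.4786·3.3185 − -2.7675·1.0656 = +14.4928 (running +14.4928)
  i=2: -2.7675·1.3643 − -3.9109·3.3185 = +9.2026 (running +23.6954)
  i=3: -3.9109·-5.1126 − -3.4966·1.3643 = +24.7653 (running +48.4607)
  i=4: -3.4966·1.0656 − 3.4786·-5.1126 = +14.0587 (running +62.5194)
Area = |Σ|/2 = |62.5194|/2 = 31.2597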